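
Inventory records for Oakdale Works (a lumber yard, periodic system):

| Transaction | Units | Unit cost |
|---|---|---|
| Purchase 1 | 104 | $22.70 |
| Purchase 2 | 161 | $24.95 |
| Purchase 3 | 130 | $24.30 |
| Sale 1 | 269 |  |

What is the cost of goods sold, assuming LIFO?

COGS = $6,627.05

Sale 1 (269) [LIFO — newest first]: 130 @ $24.30 + 139 @ $24.95 = $6,627.05
Ending inventory: 104 @ $22.70 + 22 @ $24.95 = $2,909.70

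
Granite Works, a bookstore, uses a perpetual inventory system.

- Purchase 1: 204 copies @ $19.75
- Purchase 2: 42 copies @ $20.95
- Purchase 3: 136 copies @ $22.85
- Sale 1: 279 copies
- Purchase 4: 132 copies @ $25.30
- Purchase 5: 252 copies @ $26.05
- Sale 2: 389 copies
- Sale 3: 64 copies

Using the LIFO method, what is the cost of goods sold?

Sale 1 (279) [LIFO — newest first]: 136 @ $22.85 + 42 @ $20.95 + 101 @ $19.75 = $5,982.25
Sale 2 (389) [LIFO — newest first]: 252 @ $26.05 + 132 @ $25.30 + 5 @ $19.75 = $10,002.95
Sale 3 (64) [LIFO — newest first]: 64 @ $19.75 = $1,264.00
Total COGS = $5,982.25 + $10,002.95 + $1,264.00 = $17,249.20
Ending inventory: 34 @ $19.75 = $671.50
Check: goods available $17,920.70 = COGS $17,249.20 + ending $671.50

COGS = $17,249.20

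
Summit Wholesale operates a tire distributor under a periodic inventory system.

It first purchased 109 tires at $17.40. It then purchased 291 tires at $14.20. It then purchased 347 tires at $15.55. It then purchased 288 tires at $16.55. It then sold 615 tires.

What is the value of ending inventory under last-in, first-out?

Sale 1 (615) [LIFO — newest first]: 288 @ $16.55 + 327 @ $15.55 = $9,851.25
Ending inventory: 109 @ $17.40 + 291 @ $14.20 + 20 @ $15.55 = $6,339.80

Ending inventory = $6,339.80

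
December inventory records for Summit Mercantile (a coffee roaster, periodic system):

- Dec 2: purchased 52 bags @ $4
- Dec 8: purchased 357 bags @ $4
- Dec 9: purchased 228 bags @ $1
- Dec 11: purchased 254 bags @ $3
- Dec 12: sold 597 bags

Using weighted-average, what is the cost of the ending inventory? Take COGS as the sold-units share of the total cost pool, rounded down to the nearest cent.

Ending inventory = $866.50

Dec 12, sell 597: 597/891 × $2,626.00 → $1,759.50
Ending inventory (cost pool remaining) = $866.50
Check: goods available $2,626.00 = COGS $1,759.50 + ending $866.50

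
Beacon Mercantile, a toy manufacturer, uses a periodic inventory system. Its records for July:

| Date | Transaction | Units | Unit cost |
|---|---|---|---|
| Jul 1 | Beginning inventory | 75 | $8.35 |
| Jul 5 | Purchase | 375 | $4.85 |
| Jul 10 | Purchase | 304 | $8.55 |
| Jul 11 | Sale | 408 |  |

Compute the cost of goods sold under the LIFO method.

COGS = $3,103.60

Jul 11, 408 sold [LIFO — newest first]: 304 @ $8.55 + 104 @ $4.85 = $3,103.60
Ending inventory: 75 @ $8.35 + 271 @ $4.85 = $1,940.60
Check: goods available $5,044.20 = COGS $3,103.60 + ending $1,940.60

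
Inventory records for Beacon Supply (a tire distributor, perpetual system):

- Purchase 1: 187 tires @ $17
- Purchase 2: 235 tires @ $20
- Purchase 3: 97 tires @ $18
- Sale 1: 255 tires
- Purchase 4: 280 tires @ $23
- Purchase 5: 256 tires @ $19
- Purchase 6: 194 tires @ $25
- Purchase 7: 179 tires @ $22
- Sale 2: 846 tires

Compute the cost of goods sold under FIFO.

Sale 1 (255) [FIFO — oldest first]: 187 @ $17 + 68 @ $20 = $4,539
Sale 2 (846) [FIFO — oldest first]: 167 @ $20 + 97 @ $18 + 280 @ $23 + 256 @ $19 + 46 @ $25 = $17,540
Total COGS = $4,539 + $17,540 = $22,079
Ending inventory: 148 @ $25 + 179 @ $22 = $7,638

COGS = $22,079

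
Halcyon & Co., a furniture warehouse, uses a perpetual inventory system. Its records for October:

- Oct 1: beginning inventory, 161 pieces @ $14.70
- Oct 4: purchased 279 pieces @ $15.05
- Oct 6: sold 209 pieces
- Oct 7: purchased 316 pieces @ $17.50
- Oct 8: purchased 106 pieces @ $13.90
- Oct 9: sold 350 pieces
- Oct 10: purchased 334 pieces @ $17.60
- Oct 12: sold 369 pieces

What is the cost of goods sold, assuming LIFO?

COGS = $15,379.75

Oct 6, 209 sold [LIFO — newest first]: 209 @ $15.05 = $3,145.45
Oct 9, 350 sold [LIFO — newest first]: 106 @ $13.90 + 244 @ $17.50 = $5,743.40
Oct 12, 369 sold [LIFO — newest first]: 334 @ $17.60 + 35 @ $17.50 = $6,490.90
Total COGS = $3,145.45 + $5,743.40 + $6,490.90 = $15,379.75
Ending inventory: 161 @ $14.70 + 70 @ $15.05 + 37 @ $17.50 = $4,067.70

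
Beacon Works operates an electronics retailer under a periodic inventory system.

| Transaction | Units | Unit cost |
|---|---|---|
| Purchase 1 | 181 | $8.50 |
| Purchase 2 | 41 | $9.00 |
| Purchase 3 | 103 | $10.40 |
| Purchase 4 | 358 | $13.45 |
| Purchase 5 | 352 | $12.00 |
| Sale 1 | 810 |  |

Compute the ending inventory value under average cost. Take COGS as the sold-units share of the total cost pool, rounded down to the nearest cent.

Sale 1, sell 810: 810/1035 × $12,017.80 → $9,405.23
Ending inventory (cost pool remaining) = $2,612.57
Check: goods available $12,017.80 = COGS $9,405.23 + ending $2,612.57

Ending inventory = $2,612.57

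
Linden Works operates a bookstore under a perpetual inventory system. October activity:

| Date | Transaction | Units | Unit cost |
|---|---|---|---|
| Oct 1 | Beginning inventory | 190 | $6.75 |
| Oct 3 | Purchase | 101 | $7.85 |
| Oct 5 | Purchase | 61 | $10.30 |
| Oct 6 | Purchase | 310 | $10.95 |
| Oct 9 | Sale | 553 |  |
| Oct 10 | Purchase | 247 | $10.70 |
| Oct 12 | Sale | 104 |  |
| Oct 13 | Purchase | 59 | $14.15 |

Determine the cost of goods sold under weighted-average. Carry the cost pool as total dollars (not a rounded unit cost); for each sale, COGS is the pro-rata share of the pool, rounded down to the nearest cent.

After Oct 1: 190 on hand, pool $1,282.50 (≈ $6.7500 each)
After Oct 3: 291 on hand, pool $2,075.35 (≈ $7.1318 each)
After Oct 5: 352 on hand, pool $2,703.65 (≈ $7.6808 each)
After Oct 6: 662 on hand, pool $6,098.15 (≈ $9.2117 each)
Oct 9, sell 553: 553/662 × $6,098.15 → $5,094.07
After Oct 10: 356 on hand, pool $3,646.98 (≈ $10.2443 each)
Oct 12, sell 104: 104/356 × $3,646.98 → $1,065.40
After Oct 13: 311 on hand, pool $3,416.43 (≈ $10.9853 each)
Total COGS = $5,094.07 + $1,065.40 = $6,159.47
Ending inventory (cost pool remaining) = $3,416.43

COGS = $6,159.47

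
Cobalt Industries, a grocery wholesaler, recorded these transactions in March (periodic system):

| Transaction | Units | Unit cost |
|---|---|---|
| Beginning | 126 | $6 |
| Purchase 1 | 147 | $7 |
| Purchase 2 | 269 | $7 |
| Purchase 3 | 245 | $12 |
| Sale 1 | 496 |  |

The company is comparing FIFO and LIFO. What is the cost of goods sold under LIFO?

COGS = $4,697

FIFO COGS: 126 @ $6 + 147 @ $7 + 223 @ $7 = $3,346
LIFO COGS: 245 @ $12 + 251 @ $7 = $4,697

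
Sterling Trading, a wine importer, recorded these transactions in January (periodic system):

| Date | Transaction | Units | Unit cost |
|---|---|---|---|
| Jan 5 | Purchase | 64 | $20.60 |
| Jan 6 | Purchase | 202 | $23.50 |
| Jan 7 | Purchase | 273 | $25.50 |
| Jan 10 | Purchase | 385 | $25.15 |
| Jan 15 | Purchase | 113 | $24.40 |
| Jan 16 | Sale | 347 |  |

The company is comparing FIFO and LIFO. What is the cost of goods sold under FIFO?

COGS = $8,130.90

FIFO COGS: 64 @ $20.60 + 202 @ $23.50 + 81 @ $25.50 = $8,130.90
LIFO COGS: 113 @ $24.40 + 234 @ $25.15 = $8,642.30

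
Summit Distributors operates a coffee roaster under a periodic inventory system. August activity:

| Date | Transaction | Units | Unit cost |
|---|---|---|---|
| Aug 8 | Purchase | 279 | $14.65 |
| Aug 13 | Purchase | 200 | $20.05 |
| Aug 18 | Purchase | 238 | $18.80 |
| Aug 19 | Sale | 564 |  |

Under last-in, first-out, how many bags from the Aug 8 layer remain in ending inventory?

Aug 19, 564 sold [LIFO — newest first]: 238 @ $18.80 + 200 @ $20.05 + 126 @ $14.65 = $10,330.30
Ending inventory: 153 @ $14.65 = $2,241.45

153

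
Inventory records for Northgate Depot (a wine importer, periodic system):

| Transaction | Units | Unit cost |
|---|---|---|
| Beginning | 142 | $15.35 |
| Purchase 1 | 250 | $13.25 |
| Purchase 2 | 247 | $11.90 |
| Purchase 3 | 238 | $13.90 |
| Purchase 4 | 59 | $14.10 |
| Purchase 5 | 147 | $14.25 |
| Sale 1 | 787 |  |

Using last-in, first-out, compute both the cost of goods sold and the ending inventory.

Sale 1 (787) [LIFO — newest first]: 147 @ $14.25 + 59 @ $14.10 + 238 @ $13.90 + 247 @ $11.90 + 96 @ $13.25 = $10,446.15
Ending inventory: 142 @ $15.35 + 154 @ $13.25 = $4,220.20

COGS = $10,446.15; ending inventory = $4,220.20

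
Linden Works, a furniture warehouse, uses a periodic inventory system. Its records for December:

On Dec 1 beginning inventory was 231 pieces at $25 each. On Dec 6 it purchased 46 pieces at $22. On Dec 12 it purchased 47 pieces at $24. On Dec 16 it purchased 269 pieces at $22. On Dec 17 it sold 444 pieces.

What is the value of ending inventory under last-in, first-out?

Ending inventory = $3,725

Dec 17, 444 sold [LIFO — newest first]: 269 @ $22 + 47 @ $24 + 46 @ $22 + 82 @ $25 = $10,108
Ending inventory: 149 @ $25 = $3,725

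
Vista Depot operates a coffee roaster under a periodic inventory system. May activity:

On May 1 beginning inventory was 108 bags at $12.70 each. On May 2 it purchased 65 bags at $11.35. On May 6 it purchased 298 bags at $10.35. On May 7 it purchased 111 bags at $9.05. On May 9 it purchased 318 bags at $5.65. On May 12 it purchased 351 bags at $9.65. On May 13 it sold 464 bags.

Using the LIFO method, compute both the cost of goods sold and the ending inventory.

COGS = $4,025.60; ending inventory = $7,356.45

May 13, 464 sold [LIFO — newest first]: 351 @ $9.65 + 113 @ $5.65 = $4,025.60
Ending inventory: 108 @ $12.70 + 65 @ $11.35 + 298 @ $10.35 + 111 @ $9.05 + 205 @ $5.65 = $7,356.45
Check: goods available $11,382.05 = COGS $4,025.60 + ending $7,356.45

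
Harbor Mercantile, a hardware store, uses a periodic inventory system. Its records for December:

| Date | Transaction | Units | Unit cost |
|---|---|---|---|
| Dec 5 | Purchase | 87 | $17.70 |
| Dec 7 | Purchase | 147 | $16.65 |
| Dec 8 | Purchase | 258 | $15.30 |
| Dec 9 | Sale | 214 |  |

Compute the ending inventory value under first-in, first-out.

Ending inventory = $4,280.40

Dec 9, 214 sold [FIFO — oldest first]: 87 @ $17.70 + 127 @ $16.65 = $3,654.45
Ending inventory: 20 @ $16.65 + 258 @ $15.30 = $4,280.40
Check: goods available $7,934.85 = COGS $3,654.45 + ending $4,280.40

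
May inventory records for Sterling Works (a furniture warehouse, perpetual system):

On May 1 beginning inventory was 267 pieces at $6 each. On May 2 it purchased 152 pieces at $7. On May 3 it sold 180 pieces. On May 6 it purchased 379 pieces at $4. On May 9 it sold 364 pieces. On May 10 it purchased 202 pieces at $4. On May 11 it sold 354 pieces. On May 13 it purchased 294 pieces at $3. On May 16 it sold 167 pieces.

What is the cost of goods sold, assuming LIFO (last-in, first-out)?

May 3, 180 sold [LIFO — newest first]: 152 @ $7 + 28 @ $6 = $1,232
May 9, 364 sold [LIFO — newest first]: 364 @ $4 = $1,456
May 11, 354 sold [LIFO — newest first]: 202 @ $4 + 15 @ $4 + 137 @ $6 = $1,690
May 16, 167 sold [LIFO — newest first]: 167 @ $3 = $501
Total COGS = $1,232 + $1,456 + $1,690 + $501 = $4,879
Ending inventory: 102 @ $6 + 127 @ $3 = $993

COGS = $4,879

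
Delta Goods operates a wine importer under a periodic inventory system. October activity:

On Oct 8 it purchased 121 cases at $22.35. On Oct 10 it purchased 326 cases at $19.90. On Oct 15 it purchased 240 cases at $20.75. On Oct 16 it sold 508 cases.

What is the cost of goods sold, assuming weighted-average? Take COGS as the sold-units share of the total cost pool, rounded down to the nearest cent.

Oct 16, sell 508: 508/687 × $14,171.75 → $10,479.25
Ending inventory (cost pool remaining) = $3,692.50

COGS = $10,479.25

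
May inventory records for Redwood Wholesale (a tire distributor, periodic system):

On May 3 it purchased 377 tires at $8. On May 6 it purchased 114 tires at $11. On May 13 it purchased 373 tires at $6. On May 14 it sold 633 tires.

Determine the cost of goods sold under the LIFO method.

COGS = $4,660

May 14, 633 sold [LIFO — newest first]: 373 @ $6 + 114 @ $11 + 146 @ $8 = $4,660
Ending inventory: 231 @ $8 = $1,848
Check: goods available $6,508 = COGS $4,660 + ending $1,848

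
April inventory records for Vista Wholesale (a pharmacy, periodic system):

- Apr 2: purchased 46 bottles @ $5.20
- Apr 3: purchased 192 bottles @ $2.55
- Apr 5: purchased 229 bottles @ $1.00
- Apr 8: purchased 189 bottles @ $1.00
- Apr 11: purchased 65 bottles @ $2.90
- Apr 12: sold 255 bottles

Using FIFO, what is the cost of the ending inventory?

Apr 12, 255 sold [FIFO — oldest first]: 46 @ $5.20 + 192 @ $2.55 + 17 @ $1.00 = $745.80
Ending inventory: 212 @ $1.00 + 189 @ $1.00 + 65 @ $2.90 = $589.50
Check: goods available $1,335.30 = COGS $745.80 + ending $589.50

Ending inventory = $589.50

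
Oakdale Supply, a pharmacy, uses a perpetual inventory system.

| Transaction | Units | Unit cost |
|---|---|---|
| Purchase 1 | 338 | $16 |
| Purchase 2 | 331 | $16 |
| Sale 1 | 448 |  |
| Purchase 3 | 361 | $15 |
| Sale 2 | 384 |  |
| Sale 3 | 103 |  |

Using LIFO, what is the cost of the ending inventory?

Sale 1 (448) [LIFO — newest first]: 331 @ $16 + 117 @ $16 = $7,168
Sale 2 (384) [LIFO — newest first]: 361 @ $15 + 23 @ $16 = $5,783
Sale 3 (103) [LIFO — newest first]: 103 @ $16 = $1,648
Total COGS = $7,168 + $5,783 + $1,648 = $14,599
Ending inventory: 95 @ $16 = $1,520

Ending inventory = $1,520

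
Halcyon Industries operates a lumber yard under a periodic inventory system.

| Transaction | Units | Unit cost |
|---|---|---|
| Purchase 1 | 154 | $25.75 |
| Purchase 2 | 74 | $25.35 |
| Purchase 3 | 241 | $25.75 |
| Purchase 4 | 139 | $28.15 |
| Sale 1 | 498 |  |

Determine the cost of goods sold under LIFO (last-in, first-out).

Sale 1 (498) [LIFO — newest first]: 139 @ $28.15 + 241 @ $25.75 + 74 @ $25.35 + 44 @ $25.75 = $13,127.50
Ending inventory: 110 @ $25.75 = $2,832.50
Check: goods available $15,960.00 = COGS $13,127.50 + ending $2,832.50

COGS = $13,127.50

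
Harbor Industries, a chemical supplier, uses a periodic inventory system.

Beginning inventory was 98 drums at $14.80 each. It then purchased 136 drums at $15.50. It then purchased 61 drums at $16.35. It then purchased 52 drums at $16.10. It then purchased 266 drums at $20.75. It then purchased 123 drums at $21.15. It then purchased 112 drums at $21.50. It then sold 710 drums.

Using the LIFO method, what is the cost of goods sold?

Sale 1 (710) [LIFO — newest first]: 112 @ $21.50 + 123 @ $21.15 + 266 @ $20.75 + 52 @ $16.10 + 61 @ $16.35 + 96 @ $15.50 = $13,851.50
Ending inventory: 98 @ $14.80 + 40 @ $15.50 = $2,070.40
Check: goods available $15,921.90 = COGS $13,851.50 + ending $2,070.40

COGS = $13,851.50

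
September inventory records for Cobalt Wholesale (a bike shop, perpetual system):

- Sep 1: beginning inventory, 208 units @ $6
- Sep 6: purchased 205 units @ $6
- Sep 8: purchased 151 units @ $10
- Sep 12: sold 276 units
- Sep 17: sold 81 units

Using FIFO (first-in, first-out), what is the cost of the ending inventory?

Ending inventory = $1,846

Sep 12, 276 sold [FIFO — oldest first]: 208 @ $6 + 68 @ $6 = $1,656
Sep 17, 81 sold [FIFO — oldest first]: 81 @ $6 = $486
Total COGS = $1,656 + $486 = $2,142
Ending inventory: 56 @ $6 + 151 @ $10 = $1,846
Check: goods available $3,988 = COGS $2,142 + ending $1,846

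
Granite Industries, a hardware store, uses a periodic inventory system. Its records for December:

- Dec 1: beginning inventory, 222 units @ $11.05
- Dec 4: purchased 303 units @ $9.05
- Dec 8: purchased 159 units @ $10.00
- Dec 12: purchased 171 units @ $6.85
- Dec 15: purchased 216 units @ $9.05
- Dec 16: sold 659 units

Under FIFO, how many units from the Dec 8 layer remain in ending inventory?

Dec 16, 659 sold [FIFO — oldest first]: 222 @ $11.05 + 303 @ $9.05 + 134 @ $10.00 = $6,535.25
Ending inventory: 25 @ $10.00 + 171 @ $6.85 + 216 @ $9.05 = $3,376.15

25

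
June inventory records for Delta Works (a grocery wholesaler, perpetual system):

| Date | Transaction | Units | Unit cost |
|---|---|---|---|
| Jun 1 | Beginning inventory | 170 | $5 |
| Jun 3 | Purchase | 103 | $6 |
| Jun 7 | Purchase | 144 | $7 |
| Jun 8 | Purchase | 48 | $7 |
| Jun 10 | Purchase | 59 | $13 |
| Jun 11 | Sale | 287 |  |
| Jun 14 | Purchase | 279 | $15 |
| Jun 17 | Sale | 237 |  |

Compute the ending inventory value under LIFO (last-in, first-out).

Ending inventory = $1,882

Jun 11, 287 sold [LIFO — newest first]: 59 @ $13 + 48 @ $7 + 144 @ $7 + 36 @ $6 = $2,327
Jun 17, 237 sold [LIFO — newest first]: 237 @ $15 = $3,555
Total COGS = $2,327 + $3,555 = $5,882
Ending inventory: 170 @ $5 + 67 @ $6 + 42 @ $15 = $1,882
Check: goods available $7,764 = COGS $5,882 + ending $1,882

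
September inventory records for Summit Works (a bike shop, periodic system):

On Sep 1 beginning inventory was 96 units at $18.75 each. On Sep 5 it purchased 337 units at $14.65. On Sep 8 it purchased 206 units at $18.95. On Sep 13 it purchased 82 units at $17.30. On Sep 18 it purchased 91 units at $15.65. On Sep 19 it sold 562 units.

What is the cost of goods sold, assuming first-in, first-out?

Sep 19, 562 sold [FIFO — oldest first]: 96 @ $18.75 + 337 @ $14.65 + 129 @ $18.95 = $9,181.60
Ending inventory: 77 @ $18.95 + 82 @ $17.30 + 91 @ $15.65 = $4,301.90

COGS = $9,181.60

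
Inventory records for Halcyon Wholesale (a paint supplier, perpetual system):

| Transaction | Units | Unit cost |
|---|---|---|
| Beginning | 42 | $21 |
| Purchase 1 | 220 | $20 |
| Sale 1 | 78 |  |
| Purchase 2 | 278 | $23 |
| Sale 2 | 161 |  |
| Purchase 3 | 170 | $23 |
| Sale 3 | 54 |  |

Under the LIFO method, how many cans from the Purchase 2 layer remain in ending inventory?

Sale 1 (78) [LIFO — newest first]: 78 @ $20 = $1,560
Sale 2 (161) [LIFO — newest first]: 161 @ $23 = $3,703
Sale 3 (54) [LIFO — newest first]: 54 @ $23 = $1,242
Total COGS = $1,560 + $3,703 + $1,242 = $6,505
Ending inventory: 42 @ $21 + 142 @ $20 + 117 @ $23 + 116 @ $23 = $9,081
Check: goods available $15,586 = COGS $6,505 + ending $9,081

117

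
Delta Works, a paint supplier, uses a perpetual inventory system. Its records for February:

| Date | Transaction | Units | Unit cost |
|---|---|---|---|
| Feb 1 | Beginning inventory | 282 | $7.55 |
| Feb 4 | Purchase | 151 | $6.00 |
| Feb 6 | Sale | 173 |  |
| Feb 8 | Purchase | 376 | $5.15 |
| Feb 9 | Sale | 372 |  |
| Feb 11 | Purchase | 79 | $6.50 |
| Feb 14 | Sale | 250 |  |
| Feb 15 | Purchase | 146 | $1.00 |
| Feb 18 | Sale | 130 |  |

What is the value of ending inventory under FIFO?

Feb 6, 173 sold [FIFO — oldest first]: 173 @ $7.55 = $1,306.15
Feb 9, 372 sold [FIFO — oldest first]: 109 @ $7.55 + 151 @ $6.00 + 112 @ $5.15 = $2,305.75
Feb 14, 250 sold [FIFO — oldest first]: 250 @ $5.15 = $1,287.50
Feb 18, 130 sold [FIFO — oldest first]: 14 @ $5.15 + 79 @ $6.50 + 37 @ $1.00 = $622.60
Total COGS = $1,306.15 + $2,305.75 + $1,287.50 + $622.60 = $5,522.00
Ending inventory: 109 @ $1.00 = $109.00

Ending inventory = $109.00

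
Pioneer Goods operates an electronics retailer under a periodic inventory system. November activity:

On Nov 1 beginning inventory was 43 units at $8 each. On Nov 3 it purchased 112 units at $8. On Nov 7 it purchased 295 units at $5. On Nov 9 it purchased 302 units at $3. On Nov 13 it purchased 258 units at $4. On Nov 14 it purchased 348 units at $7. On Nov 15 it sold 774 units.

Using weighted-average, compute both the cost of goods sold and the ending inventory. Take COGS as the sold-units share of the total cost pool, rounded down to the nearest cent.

Nov 15, sell 774: 774/1358 × $7,089.00 → $4,040.41
Ending inventory (cost pool remaining) = $3,048.59
Check: goods available $7,089.00 = COGS $4,040.41 + ending $3,048.59

COGS = $4,040.41; ending inventory = $3,048.59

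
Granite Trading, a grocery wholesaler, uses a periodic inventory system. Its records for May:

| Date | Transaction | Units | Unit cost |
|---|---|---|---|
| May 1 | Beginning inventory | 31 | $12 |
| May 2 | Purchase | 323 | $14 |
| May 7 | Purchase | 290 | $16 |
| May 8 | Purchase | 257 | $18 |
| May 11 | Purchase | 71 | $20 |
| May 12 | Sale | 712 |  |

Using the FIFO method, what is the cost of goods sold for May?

May 12, 712 sold [FIFO — oldest first]: 31 @ $12 + 323 @ $14 + 290 @ $16 + 68 @ $18 = $10,758
Ending inventory: 189 @ $18 + 71 @ $20 = $4,822

COGS = $10,758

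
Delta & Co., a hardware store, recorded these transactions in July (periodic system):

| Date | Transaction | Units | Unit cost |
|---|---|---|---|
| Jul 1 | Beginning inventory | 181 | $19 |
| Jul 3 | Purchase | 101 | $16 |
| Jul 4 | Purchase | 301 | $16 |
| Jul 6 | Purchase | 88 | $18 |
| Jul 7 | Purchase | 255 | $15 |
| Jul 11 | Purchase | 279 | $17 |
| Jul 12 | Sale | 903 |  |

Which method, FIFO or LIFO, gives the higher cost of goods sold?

FIFO COGS: 181 @ $19 + 101 @ $16 + 301 @ $16 + 88 @ $18 + 232 @ $15 = $14,935
LIFO COGS: 279 @ $17 + 255 @ $15 + 88 @ $18 + 281 @ $16 = $14,648

FIFO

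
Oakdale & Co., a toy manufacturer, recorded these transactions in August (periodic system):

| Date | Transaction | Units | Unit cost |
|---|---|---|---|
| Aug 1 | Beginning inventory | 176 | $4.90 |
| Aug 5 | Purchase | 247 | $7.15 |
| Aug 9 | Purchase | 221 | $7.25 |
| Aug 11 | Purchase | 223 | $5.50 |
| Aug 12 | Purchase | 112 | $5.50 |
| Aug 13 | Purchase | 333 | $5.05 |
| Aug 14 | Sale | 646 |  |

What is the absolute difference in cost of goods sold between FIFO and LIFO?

$838.55

FIFO COGS: 176 @ $4.90 + 247 @ $7.15 + 221 @ $7.25 + 2 @ $5.50 = $4,241.70
LIFO COGS: 333 @ $5.05 + 112 @ $5.50 + 201 @ $5.50 = $3,403.15
Difference = |$4,241.70 − $3,403.15| = $838.55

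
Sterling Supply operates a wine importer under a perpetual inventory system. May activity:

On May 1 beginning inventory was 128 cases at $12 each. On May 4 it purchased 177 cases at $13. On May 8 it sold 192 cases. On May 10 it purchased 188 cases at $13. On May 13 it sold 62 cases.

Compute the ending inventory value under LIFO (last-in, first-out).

May 8, 192 sold [LIFO — newest first]: 177 @ $13 + 15 @ $12 = $2,481
May 13, 62 sold [LIFO — newest first]: 62 @ $13 = $806
Total COGS = $2,481 + $806 = $3,287
Ending inventory: 113 @ $12 + 126 @ $13 = $2,994

Ending inventory = $2,994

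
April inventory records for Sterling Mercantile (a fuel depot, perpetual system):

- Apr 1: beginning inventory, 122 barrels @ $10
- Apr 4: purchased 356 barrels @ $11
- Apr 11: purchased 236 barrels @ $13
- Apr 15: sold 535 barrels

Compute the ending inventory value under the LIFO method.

Ending inventory = $1,847

Apr 15, 535 sold [LIFO — newest first]: 236 @ $13 + 299 @ $11 = $6,357
Ending inventory: 122 @ $10 + 57 @ $11 = $1,847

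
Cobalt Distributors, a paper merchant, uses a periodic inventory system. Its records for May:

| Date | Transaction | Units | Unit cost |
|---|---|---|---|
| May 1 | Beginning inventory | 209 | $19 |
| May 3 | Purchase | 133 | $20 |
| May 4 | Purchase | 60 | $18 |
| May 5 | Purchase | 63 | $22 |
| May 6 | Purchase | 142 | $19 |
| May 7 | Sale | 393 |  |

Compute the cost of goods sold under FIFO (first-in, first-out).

May 7, 393 sold [FIFO — oldest first]: 209 @ $19 + 133 @ $20 + 51 @ $18 = $7,549
Ending inventory: 9 @ $18 + 63 @ $22 + 142 @ $19 = $4,246

COGS = $7,549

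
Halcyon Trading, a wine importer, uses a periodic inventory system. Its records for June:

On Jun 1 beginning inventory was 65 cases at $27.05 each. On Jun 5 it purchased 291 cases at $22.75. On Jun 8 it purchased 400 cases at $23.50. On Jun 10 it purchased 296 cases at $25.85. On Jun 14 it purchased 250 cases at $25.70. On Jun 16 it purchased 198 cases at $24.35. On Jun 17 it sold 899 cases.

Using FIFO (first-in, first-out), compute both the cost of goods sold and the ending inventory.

COGS = $21,475.05; ending inventory = $15,201.35

Jun 17, 899 sold [FIFO — oldest first]: 65 @ $27.05 + 291 @ $22.75 + 400 @ $23.50 + 143 @ $25.85 = $21,475.05
Ending inventory: 153 @ $25.85 + 250 @ $25.70 + 198 @ $24.35 = $15,201.35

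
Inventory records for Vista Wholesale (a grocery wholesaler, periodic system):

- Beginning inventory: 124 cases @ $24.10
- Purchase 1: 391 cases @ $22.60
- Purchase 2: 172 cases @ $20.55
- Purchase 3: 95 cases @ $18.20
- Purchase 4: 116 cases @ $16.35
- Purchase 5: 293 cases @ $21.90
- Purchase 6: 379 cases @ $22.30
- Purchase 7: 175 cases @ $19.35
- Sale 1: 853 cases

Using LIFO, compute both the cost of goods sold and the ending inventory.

Sale 1 (853) [LIFO — newest first]: 175 @ $19.35 + 379 @ $22.30 + 293 @ $21.90 + 6 @ $16.35 = $18,352.75
Ending inventory: 124 @ $24.10 + 391 @ $22.60 + 172 @ $20.55 + 95 @ $18.20 + 110 @ $16.35 = $18,887.10

COGS = $18,352.75; ending inventory = $18,887.10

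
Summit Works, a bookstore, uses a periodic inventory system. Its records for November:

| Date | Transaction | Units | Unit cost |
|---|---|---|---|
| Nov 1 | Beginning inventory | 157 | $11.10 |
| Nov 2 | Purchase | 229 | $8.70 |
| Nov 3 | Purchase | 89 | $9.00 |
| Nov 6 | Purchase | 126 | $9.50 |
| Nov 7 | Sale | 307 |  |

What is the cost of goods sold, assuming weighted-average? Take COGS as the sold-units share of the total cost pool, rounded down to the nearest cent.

Nov 7, sell 307: 307/601 × $5,733.00 → $2,928.50
Ending inventory (cost pool remaining) = $2,804.50

COGS = $2,928.50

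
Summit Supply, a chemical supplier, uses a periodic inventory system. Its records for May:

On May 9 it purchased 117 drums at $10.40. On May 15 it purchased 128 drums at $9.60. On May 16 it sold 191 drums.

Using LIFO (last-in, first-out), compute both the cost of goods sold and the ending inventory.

May 16, 191 sold [LIFO — newest first]: 128 @ $9.60 + 63 @ $10.40 = $1,884.00
Ending inventory: 54 @ $10.40 = $561.60

COGS = $1,884.00; ending inventory = $561.60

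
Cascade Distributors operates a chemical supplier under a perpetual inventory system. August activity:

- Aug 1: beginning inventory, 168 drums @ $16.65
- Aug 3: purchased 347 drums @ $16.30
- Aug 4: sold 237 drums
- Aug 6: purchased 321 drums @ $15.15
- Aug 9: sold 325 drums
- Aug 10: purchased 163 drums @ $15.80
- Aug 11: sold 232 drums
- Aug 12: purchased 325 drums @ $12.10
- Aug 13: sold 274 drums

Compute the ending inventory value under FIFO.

Aug 4, 237 sold [FIFO — oldest first]: 168 @ $16.65 + 69 @ $16.30 = $3,921.90
Aug 9, 325 sold [FIFO — oldest first]: 278 @ $16.30 + 47 @ $15.15 = $5,243.45
Aug 11, 232 sold [FIFO — oldest first]: 232 @ $15.15 = $3,514.80
Aug 13, 274 sold [FIFO — oldest first]: 42 @ $15.15 + 163 @ $15.80 + 69 @ $12.10 = $4,046.60
Total COGS = $3,921.90 + $5,243.45 + $3,514.80 + $4,046.60 = $16,726.75
Ending inventory: 256 @ $12.10 = $3,097.60

Ending inventory = $3,097.60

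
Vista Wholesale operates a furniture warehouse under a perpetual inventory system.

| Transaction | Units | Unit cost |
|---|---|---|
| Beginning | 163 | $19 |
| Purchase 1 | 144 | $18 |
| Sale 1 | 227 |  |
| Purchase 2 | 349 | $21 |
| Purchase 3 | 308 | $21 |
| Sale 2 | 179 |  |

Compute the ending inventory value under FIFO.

Ending inventory = $11,718

Sale 1 (227) [FIFO — oldest first]: 163 @ $19 + 64 @ $18 = $4,249
Sale 2 (179) [FIFO — oldest first]: 80 @ $18 + 99 @ $21 = $3,519
Total COGS = $4,249 + $3,519 = $7,768
Ending inventory: 250 @ $21 + 308 @ $21 = $11,718
Check: goods available $19,486 = COGS $7,768 + ending $11,718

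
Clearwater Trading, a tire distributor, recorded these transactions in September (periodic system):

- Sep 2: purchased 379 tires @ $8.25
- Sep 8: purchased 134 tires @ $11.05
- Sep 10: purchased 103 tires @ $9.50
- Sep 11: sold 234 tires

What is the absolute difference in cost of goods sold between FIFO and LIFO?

$495.55

FIFO COGS: 234 @ $8.25 = $1,930.50
LIFO COGS: 103 @ $9.50 + 131 @ $11.05 = $2,426.05
Difference = |$1,930.50 − $2,426.05| = $495.55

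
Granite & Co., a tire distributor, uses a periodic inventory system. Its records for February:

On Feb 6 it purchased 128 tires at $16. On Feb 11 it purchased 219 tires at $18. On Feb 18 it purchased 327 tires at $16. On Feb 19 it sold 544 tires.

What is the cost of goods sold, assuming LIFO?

Feb 19, 544 sold [LIFO — newest first]: 327 @ $16 + 217 @ $18 = $9,138
Ending inventory: 128 @ $16 + 2 @ $18 = $2,084
Check: goods available $11,222 = COGS $9,138 + ending $2,084

COGS = $9,138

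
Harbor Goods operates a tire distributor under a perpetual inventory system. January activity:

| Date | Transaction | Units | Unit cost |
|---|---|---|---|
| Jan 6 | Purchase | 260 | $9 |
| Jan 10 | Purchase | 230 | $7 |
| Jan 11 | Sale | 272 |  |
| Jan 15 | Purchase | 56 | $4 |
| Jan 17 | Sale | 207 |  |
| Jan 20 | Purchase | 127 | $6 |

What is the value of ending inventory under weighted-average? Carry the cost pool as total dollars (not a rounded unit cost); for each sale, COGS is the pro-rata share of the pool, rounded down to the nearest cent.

After Jan 6: 260 on hand, pool $2,340.00 (≈ $9.0000 each)
After Jan 10: 490 on hand, pool $3,950.00 (≈ $8.0612 each)
Jan 11, sell 272: 272/490 × $3,950.00 → $2,192.65
After Jan 15: 274 on hand, pool $1,981.35 (≈ $7.2312 each)
Jan 17, sell 207: 207/274 × $1,981.35 → $1,496.85
After Jan 20: 194 on hand, pool $1,246.50 (≈ $6.4253 each)
Total COGS = $2,192.65 + $1,496.85 = $3,689.50
Ending inventory (cost pool remaining) = $1,246.50
Check: goods available $4,936.00 = COGS $3,689.50 + ending $1,246.50

Ending inventory = $1,246.50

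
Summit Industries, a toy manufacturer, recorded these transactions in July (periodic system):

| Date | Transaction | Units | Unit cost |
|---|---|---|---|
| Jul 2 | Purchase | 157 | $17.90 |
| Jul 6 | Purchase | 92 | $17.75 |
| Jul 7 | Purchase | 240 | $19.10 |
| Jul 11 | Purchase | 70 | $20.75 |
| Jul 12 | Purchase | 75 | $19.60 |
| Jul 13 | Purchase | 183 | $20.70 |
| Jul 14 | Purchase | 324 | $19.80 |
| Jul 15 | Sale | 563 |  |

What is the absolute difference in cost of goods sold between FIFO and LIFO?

$742.70

FIFO COGS: 157 @ $17.90 + 92 @ $17.75 + 240 @ $19.10 + 70 @ $20.75 + 4 @ $19.60 = $10,558.20
LIFO COGS: 324 @ $19.80 + 183 @ $20.70 + 56 @ $19.60 = $11,300.90
Difference = |$10,558.20 − $11,300.90| = $742.70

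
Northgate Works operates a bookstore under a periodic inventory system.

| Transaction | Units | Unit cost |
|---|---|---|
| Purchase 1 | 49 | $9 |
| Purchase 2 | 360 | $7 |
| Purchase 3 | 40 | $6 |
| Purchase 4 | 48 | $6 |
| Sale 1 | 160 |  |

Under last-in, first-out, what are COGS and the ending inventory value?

Sale 1 (160) [LIFO — newest first]: 48 @ $6 + 40 @ $6 + 72 @ $7 = $1,032
Ending inventory: 49 @ $9 + 288 @ $7 = $2,457

COGS = $1,032; ending inventory = $2,457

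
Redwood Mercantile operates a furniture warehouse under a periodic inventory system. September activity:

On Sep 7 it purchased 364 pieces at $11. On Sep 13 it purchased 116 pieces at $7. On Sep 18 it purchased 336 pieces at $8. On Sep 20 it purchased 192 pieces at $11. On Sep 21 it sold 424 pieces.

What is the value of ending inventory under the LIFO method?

Sep 21, 424 sold [LIFO — newest first]: 192 @ $11 + 232 @ $8 = $3,968
Ending inventory: 364 @ $11 + 116 @ $7 + 104 @ $8 = $5,648

Ending inventory = $5,648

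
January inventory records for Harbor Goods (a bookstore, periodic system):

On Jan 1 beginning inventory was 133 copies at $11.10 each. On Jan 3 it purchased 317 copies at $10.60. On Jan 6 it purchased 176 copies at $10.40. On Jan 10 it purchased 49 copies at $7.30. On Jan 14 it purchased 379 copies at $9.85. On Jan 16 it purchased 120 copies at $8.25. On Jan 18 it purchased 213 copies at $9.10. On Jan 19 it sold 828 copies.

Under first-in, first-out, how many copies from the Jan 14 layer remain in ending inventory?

Jan 19, 828 sold [FIFO — oldest first]: 133 @ $11.10 + 317 @ $10.60 + 176 @ $10.40 + 49 @ $7.30 + 153 @ $9.85 = $8,531.65
Ending inventory: 226 @ $9.85 + 120 @ $8.25 + 213 @ $9.10 = $5,154.40

226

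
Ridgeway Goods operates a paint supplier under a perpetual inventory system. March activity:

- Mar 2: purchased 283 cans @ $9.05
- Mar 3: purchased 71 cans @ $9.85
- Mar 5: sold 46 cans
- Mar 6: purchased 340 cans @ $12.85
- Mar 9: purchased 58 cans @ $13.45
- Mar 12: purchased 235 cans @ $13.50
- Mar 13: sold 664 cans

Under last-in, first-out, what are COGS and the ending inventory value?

Mar 5, 46 sold [LIFO — newest first]: 46 @ $9.85 = $453.10
Mar 13, 664 sold [LIFO — newest first]: 235 @ $13.50 + 58 @ $13.45 + 340 @ $12.85 + 25 @ $9.85 + 6 @ $9.05 = $8,622.15
Total COGS = $453.10 + $8,622.15 = $9,075.25
Ending inventory: 277 @ $9.05 = $2,506.85

COGS = $9,075.25; ending inventory = $2,506.85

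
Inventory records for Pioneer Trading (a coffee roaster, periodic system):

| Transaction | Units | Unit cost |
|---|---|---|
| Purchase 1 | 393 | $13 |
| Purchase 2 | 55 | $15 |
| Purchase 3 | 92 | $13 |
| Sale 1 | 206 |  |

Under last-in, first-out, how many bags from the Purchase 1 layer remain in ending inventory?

Sale 1 (206) [LIFO — newest first]: 92 @ $13 + 55 @ $15 + 59 @ $13 = $2,788
Ending inventory: 334 @ $13 = $4,342
Check: goods available $7,130 = COGS $2,788 + ending $4,342

334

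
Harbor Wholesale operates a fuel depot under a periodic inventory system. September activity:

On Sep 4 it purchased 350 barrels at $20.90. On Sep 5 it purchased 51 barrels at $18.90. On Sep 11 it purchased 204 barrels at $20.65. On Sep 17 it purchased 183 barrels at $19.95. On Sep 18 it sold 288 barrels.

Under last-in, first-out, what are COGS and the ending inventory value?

Sep 18, 288 sold [LIFO — newest first]: 183 @ $19.95 + 105 @ $20.65 = $5,819.10
Ending inventory: 350 @ $20.90 + 51 @ $18.90 + 99 @ $20.65 = $10,323.25
Check: goods available $16,142.35 = COGS $5,819.10 + ending $10,323.25

COGS = $5,819.10; ending inventory = $10,323.25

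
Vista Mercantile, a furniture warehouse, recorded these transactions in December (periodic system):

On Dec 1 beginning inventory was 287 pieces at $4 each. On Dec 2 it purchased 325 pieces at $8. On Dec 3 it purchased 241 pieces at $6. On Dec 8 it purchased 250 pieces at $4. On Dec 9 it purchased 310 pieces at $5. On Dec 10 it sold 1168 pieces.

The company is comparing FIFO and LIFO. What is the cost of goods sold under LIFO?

COGS = $6,764

FIFO COGS: 287 @ $4 + 325 @ $8 + 241 @ $6 + 250 @ $4 + 65 @ $5 = $6,519
LIFO COGS: 310 @ $5 + 250 @ $4 + 241 @ $6 + 325 @ $8 + 42 @ $4 = $6,764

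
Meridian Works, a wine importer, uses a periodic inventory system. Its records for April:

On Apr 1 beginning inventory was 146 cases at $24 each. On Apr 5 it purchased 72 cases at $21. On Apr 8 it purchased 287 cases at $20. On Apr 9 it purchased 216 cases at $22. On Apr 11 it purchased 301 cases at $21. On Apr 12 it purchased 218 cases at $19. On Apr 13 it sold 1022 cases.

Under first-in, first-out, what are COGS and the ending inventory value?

Apr 13, 1022 sold [FIFO — oldest first]: 146 @ $24 + 72 @ $21 + 287 @ $20 + 216 @ $22 + 301 @ $21 = $21,829
Ending inventory: 218 @ $19 = $4,142

COGS = $21,829; ending inventory = $4,142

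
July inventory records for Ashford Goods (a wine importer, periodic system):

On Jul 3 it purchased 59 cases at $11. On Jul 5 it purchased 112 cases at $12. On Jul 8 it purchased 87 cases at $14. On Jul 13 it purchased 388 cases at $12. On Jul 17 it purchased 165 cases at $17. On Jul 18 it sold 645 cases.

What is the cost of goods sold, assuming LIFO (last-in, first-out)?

COGS = $8,739

Jul 18, 645 sold [LIFO — newest first]: 165 @ $17 + 388 @ $12 + 87 @ $14 + 5 @ $12 = $8,739
Ending inventory: 59 @ $11 + 107 @ $12 = $1,933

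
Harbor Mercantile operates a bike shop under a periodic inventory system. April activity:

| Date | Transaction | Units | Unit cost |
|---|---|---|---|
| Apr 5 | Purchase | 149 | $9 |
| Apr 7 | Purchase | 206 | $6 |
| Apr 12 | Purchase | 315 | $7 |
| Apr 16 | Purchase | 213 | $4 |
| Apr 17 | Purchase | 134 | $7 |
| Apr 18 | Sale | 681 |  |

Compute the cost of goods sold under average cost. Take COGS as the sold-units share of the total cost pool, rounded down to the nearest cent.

Apr 18, sell 681: 681/1017 × $6,572.00 → $4,400.71
Ending inventory (cost pool remaining) = $2,171.29
Check: goods available $6,572.00 = COGS $4,400.71 + ending $2,171.29

COGS = $4,400.71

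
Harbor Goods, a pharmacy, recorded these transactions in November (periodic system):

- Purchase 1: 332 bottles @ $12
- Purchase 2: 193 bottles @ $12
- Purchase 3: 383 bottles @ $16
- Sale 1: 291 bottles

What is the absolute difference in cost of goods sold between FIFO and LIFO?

FIFO COGS: 291 @ $12 = $3,492
LIFO COGS: 291 @ $16 = $4,656
Difference = |$3,492 − $4,656| = $1,164

$1,164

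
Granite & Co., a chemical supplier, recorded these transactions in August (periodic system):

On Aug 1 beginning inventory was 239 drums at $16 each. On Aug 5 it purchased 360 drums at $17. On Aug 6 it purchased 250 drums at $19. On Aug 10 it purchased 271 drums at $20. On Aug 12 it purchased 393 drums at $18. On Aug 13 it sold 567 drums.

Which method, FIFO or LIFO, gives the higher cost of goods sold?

FIFO COGS: 239 @ $16 + 328 @ $17 = $9,400
LIFO COGS: 393 @ $18 + 174 @ $20 = $10,554

LIFO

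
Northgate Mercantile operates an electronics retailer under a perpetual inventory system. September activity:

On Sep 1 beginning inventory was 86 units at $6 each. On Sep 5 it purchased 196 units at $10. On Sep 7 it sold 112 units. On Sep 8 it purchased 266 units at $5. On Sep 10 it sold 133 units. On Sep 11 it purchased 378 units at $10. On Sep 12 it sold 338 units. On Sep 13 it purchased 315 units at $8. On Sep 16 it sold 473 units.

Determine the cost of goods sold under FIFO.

COGS = $8,626

Sep 7, 112 sold [FIFO — oldest first]: 86 @ $6 + 26 @ $10 = $776
Sep 10, 133 sold [FIFO — oldest first]: 133 @ $10 = $1,330
Sep 12, 338 sold [FIFO — oldest first]: 37 @ $10 + 266 @ $5 + 35 @ $10 = $2,050
Sep 16, 473 sold [FIFO — oldest first]: 343 @ $10 + 130 @ $8 = $4,470
Total COGS = $776 + $1,330 + $2,050 + $4,470 = $8,626
Ending inventory: 185 @ $8 = $1,480
Check: goods available $10,106 = COGS $8,626 + ending $1,480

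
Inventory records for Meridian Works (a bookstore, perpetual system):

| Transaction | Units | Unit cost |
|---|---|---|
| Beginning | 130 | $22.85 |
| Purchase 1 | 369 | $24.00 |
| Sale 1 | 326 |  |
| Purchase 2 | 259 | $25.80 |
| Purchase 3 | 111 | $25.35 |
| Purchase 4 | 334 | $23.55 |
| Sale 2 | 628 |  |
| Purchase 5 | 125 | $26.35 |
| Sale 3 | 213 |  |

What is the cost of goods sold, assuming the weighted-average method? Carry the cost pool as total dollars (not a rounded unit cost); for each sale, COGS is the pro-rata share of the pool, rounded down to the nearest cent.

After Beginning: 130 on hand, pool $2,970.50 (≈ $22.8500 each)
After Purchase 1: 499 on hand, pool $11,826.50 (≈ $23.7004 each)
Sale 1, sell 326: 326/499 × $11,826.50 → $7,726.33
After Purchase 2: 432 on hand, pool $10,782.37 (≈ $24.9592 each)
After Purchase 3: 543 on hand, pool $13,596.22 (≈ $25.0391 each)
After Purchase 4: 877 on hand, pool $21,461.92 (≈ $24.4720 each)
Sale 2, sell 628: 628/877 × $21,461.92 → $15,368.39
After Purchase 5: 374 on hand, pool $9,387.28 (≈ $25.0997 each)
Sale 3, sell 213: 213/374 × $9,387.28 → $5,346.23
Total COGS = $7,726.33 + $15,368.39 + $5,346.23 = $28,440.95
Ending inventory (cost pool remaining) = $4,041.05
Check: goods available $32,482.00 = COGS $28,440.95 + ending $4,041.05

COGS = $28,440.95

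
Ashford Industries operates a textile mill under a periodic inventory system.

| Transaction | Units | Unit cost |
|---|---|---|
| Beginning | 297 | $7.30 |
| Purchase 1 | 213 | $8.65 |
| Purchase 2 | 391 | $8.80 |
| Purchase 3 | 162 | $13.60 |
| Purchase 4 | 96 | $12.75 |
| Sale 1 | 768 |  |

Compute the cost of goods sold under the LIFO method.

COGS = $7,897.35

Sale 1 (768) [LIFO — newest first]: 96 @ $12.75 + 162 @ $13.60 + 391 @ $8.80 + 119 @ $8.65 = $7,897.35
Ending inventory: 297 @ $7.30 + 94 @ $8.65 = $2,981.20
Check: goods available $10,878.55 = COGS $7,897.35 + ending $2,981.20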